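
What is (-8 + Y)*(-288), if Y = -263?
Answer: 78048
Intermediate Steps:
(-8 + Y)*(-288) = (-8 - 263)*(-288) = -271*(-288) = 78048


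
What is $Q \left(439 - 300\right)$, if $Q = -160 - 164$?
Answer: $-45036$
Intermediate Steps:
$Q = -324$ ($Q = -160 - 164 = -324$)
$Q \left(439 - 300\right) = - 324 \left(439 - 300\right) = \left(-324\right) 139 = -45036$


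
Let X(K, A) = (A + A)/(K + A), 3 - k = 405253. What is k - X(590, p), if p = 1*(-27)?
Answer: -228155696/563 ≈ -4.0525e+5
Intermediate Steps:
k = -405250 (k = 3 - 1*405253 = 3 - 405253 = -405250)
p = -27
X(K, A) = 2*A/(A + K) (X(K, A) = (2*A)/(A + K) = 2*A/(A + K))
k - X(590, p) = -405250 - 2*(-27)/(-27 + 590) = -405250 - 2*(-27)/563 = -405250 - 1*(-54/563) = -405250 + 54/563 = -228155696/563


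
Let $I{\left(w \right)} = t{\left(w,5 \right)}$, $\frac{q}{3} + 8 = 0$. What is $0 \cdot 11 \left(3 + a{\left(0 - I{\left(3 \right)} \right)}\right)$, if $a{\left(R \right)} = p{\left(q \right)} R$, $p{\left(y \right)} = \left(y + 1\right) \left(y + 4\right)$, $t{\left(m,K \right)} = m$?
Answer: $0$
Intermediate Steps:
$q = -24$ ($q = -24 + 3 \cdot 0 = -24 + 0 = -24$)
$p{\left(y \right)} = \left(1 + y\right) \left(4 + y\right)$
$I{\left(w \right)} = w$
$a{\left(R \right)} = 460 R$ ($a{\left(R \right)} = \left(4 + \left(-24\right)^{2} + 5 \left(-24\right)\right) R = \left(4 + 576 - 120\right) R = 460 R$)
$0 \cdot 11 \left(3 + a{\left(0 - I{\left(3 \right)} \right)}\right) = 0 \cdot 11 \left(3 + 460 \left(0 - 3\right)\right) = 0 \left(3 + 460 \left(0 - 3\right)\right) = 0 \left(3 + 460 \left(-3\right)\right) = 0 \left(3 - 1380\right) = 0 \left(-1377\right) = 0$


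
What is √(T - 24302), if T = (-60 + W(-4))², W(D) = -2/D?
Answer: I*√83047/2 ≈ 144.09*I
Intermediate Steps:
T = 14161/4 (T = (-60 - 2/(-4))² = (-60 - 2*(-¼))² = (-60 + ½)² = (-119/2)² = 14161/4 ≈ 3540.3)
√(T - 24302) = √(14161/4 - 24302) = √(-83047/4) = I*√83047/2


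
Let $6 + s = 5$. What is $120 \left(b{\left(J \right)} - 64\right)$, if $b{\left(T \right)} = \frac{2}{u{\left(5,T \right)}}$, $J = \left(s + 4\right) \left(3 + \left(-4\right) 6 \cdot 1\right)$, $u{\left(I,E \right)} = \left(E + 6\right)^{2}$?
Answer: $- \frac{8317360}{1083} \approx -7679.9$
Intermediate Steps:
$s = -1$ ($s = -6 + 5 = -1$)
$u{\left(I,E \right)} = \left(6 + E\right)^{2}$
$J = -63$ ($J = \left(-1 + 4\right) \left(3 + \left(-4\right) 6 \cdot 1\right) = 3 \left(3 - 24\right) = 3 \left(-21\right) = -63$)
$b{\left(T \right)} = \frac{2}{\left(6 + T\right)^{2}}$
$120 \left(b{\left(J \right)} - 64\right) = 120 \left(\frac{2}{\left(6 - 63\right)^{2}} - 64\right) = 120 \left(\frac{2}{3249} - 64\right) = 120 \left(- \frac{207934}{3249}\right) = - \frac{8317360}{1083}$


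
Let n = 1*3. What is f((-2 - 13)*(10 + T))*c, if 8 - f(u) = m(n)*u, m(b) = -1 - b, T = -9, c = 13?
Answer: -676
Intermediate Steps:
n = 3
f(u) = 8 + 4*u (f(u) = 8 - (-1 - 1*3)*u = 8 - (-1 - 3)*u = 8 - (-4)*u = 8 + 4*u)
f((-2 - 13)*(10 + T))*c = (8 + 4*((-2 - 13)*(10 - 9)))*13 = (8 + 4*(-15*1))*13 = (8 + 4*(-15))*13 = (8 - 60)*13 = -52*13 = -676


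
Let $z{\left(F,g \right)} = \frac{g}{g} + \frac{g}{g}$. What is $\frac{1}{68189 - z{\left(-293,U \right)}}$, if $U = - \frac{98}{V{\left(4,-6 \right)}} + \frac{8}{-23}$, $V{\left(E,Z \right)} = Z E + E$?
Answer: $\frac{1}{68187} \approx 1.4666 \cdot 10^{-5}$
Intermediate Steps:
$V{\left(E,Z \right)} = E + E Z$ ($V{\left(E,Z \right)} = E Z + E = E + E Z$)
$U = \frac{1047}{230}$ ($U = - \frac{98}{4 \left(1 - 6\right)} + \frac{8}{-23} = - \frac{98}{4 \left(-5\right)} + 8 \left(- \frac{1}{23}\right) = - \frac{98}{-20} - \frac{8}{23} = \left(-98\right) \left(- \frac{1}{20}\right) - \frac{8}{23} = \frac{49}{10} - \frac{8}{23} = \frac{1047}{230} \approx 4.5522$)
$z{\left(F,g \right)} = 2$ ($z{\left(F,g \right)} = 1 + 1 = 2$)
$\frac{1}{68189 - z{\left(-293,U \right)}} = \frac{1}{68189 - 2} = \frac{1}{68187}$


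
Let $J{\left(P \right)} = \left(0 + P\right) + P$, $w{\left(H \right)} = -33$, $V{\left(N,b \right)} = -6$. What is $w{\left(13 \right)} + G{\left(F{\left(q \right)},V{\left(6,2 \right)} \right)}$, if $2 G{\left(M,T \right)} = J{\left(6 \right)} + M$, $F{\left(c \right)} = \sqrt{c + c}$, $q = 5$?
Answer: $-27 + \frac{\sqrt{10}}{2} \approx -25.419$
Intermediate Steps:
$J{\left(P \right)} = 2 P$ ($J{\left(P \right)} = P + P = 2 P$)
$F{\left(c \right)} = \sqrt{2} \sqrt{c}$ ($F{\left(c \right)} = \sqrt{2 c} = \sqrt{2} \sqrt{c}$)
$G{\left(M,T \right)} = 6 + \frac{M}{2}$ ($G{\left(M,T \right)} = \frac{2 \cdot 6 + M}{2} = \frac{12 + M}{2} = 6 + \frac{M}{2}$)
$w{\left(13 \right)} + G{\left(F{\left(q \right)},V{\left(6,2 \right)} \right)} = -33 + \left(6 + \frac{\sqrt{2} \sqrt{5}}{2}\right) = -33 + \left(6 + \frac{\sqrt{10}}{2}\right) = -27 + \frac{\sqrt{10}}{2}$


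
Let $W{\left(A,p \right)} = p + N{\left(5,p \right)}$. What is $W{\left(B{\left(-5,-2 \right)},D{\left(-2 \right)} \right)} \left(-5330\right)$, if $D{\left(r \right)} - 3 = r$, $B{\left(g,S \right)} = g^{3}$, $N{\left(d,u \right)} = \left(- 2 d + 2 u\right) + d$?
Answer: $10660$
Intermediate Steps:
$N{\left(d,u \right)} = - d + 2 u$
$D{\left(r \right)} = 3 + r$
$W{\left(A,p \right)} = -5 + 3 p$ ($W{\left(A,p \right)} = p + \left(\left(-1\right) 5 + 2 p\right) = p + \left(-5 + 2 p\right) = -5 + 3 p$)
$W{\left(B{\left(-5,-2 \right)},D{\left(-2 \right)} \right)} \left(-5330\right) = \left(-5 + 3 \left(3 - 2\right)\right) \left(-5330\right) = \left(-5 + 3 \cdot 1\right) \left(-5330\right) = \left(-5 + 3\right) \left(-5330\right) = \left(-2\right) \left(-5330\right) = 10660$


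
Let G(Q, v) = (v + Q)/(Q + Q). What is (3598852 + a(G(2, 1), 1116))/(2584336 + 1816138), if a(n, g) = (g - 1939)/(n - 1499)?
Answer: 10783961664/13186020341 ≈ 0.81783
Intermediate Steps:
G(Q, v) = (Q + v)/(2*Q) (G(Q, v) = (Q + v)/((2*Q)) = (Q + v)*(1/(2*Q)) = (Q + v)/(2*Q))
a(n, g) = (-1939 + g)/(-1499 + n)
(3598852 + a(G(2, 1), 1116))/(2584336 + 1816138) = (3598852 + (-1939 + 1116)/(-1499 + (½)*(2 + 1)/2))/(2584336 + 1816138) = (3598852 - 823/(-1499 + (½)*(½)*3))/4400474 = (3598852 - 823/(-1499 + ¾))*(1/4400474) = (3598852 - 823/(-5993/4))*(1/4400474) = (3598852 - 4/5993*(-823))*(1/4400474) = (3598852 + 3292/5993)*(1/4400474) = (21567923328/5993)*(1/4400474) = 10783961664/13186020341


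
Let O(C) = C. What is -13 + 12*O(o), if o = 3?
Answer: 23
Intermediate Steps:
-13 + 12*O(o) = -13 + 12*3 = -13 + 36 = 23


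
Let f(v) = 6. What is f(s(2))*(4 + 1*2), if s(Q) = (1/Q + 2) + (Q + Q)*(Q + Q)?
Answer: 36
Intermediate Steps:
s(Q) = 2 + 1/Q + 4*Q² (s(Q) = (2 + 1/Q) + (2*Q)*(2*Q) = (2 + 1/Q) + 4*Q² = 2 + 1/Q + 4*Q²)
f(s(2))*(4 + 1*2) = 6*(4 + 1*2) = 6*(4 + 2) = 6*6 = 36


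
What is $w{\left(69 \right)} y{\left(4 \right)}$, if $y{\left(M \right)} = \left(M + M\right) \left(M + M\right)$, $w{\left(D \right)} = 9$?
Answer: $576$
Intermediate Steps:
$y{\left(M \right)} = 4 M^{2}$ ($y{\left(M \right)} = 2 M 2 M = 4 M^{2}$)
$w{\left(69 \right)} y{\left(4 \right)} = 9 \cdot 4 \cdot 4^{2} = 9 \cdot 4 \cdot 16 = 9 \cdot 64 = 576$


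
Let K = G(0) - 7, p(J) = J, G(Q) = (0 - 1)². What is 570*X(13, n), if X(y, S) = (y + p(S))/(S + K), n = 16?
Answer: 1653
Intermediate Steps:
G(Q) = 1 (G(Q) = (-1)² = 1)
K = -6 (K = 1 - 7 = -6)
X(y, S) = (S + y)/(-6 + S) (X(y, S) = (y + S)/(S - 6) = (S + y)/(-6 + S))
570*X(13, n) = 570*((16 + 13)/(-6 + 16)) = 570*(29/10) = 1653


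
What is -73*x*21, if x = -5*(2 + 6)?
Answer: 61320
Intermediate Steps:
x = -40 (x = -5*8 = -40)
-73*x*21 = -73*(-40)*21 = 2920*21 = 61320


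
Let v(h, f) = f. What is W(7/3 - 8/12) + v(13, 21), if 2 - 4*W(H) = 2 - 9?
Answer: 93/4 ≈ 23.250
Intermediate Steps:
W(H) = 9/4 (W(H) = ½ - (2 - 9)/4 = ½ - ¼*(-7) = ½ + 7/4 = 9/4)
W(7/3 - 8/12) + v(13, 21) = 9/4 + 21 = 93/4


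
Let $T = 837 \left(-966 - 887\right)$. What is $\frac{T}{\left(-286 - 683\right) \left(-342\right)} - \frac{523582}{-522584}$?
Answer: $- \frac{346946283}{94326412} \approx -3.6781$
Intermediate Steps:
$T = -1550961$ ($T = 837 \left(-1853\right) = -1550961$)
$\frac{T}{\left(-286 - 683\right) \left(-342\right)} - \frac{523582}{-522584} = - \frac{1550961}{\left(-286 - 683\right) \left(-342\right)} - \frac{523582}{-522584} = - \frac{1550961}{\left(-969\right) \left(-342\right)} - - \frac{261791}{261292} = - \frac{1550961}{331398} + \frac{261791}{261292} = \left(-1550961\right) \frac{1}{331398} + \frac{261791}{261292} = - \frac{3379}{722} + \frac{261791}{261292} = - \frac{346946283}{94326412}$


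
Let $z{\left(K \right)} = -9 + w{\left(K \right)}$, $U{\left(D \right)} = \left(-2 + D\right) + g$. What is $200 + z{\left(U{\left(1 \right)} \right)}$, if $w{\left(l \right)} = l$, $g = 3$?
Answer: $193$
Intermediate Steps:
$U{\left(D \right)} = 1 + D$ ($U{\left(D \right)} = \left(-2 + D\right) + 3 = 1 + D$)
$z{\left(K \right)} = -9 + K$
$200 + z{\left(U{\left(1 \right)} \right)} = 200 + \left(-9 + \left(1 + 1\right)\right) = 200 + \left(-9 + 2\right) = 200 - 7 = 193$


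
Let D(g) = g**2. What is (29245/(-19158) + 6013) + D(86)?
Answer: 256860377/19158 ≈ 13407.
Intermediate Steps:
(29245/(-19158) + 6013) + D(86) = (29245/(-19158) + 6013) + 86**2 = (29245*(-1/19158) + 6013) + 7396 = (-29245/19158 + 6013) + 7396 = 115167809/19158 + 7396 = 256860377/19158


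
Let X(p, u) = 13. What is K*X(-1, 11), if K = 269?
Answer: 3497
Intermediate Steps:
K*X(-1, 11) = 269*13 = 3497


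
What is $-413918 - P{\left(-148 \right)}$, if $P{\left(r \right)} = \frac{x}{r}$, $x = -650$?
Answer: $- \frac{30630257}{74} \approx -4.1392 \cdot 10^{5}$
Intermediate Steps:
$P{\left(r \right)} = - \frac{650}{r}$
$-413918 - P{\left(-148 \right)} = -413918 - - \frac{650}{-148} = -413918 - \left(-650\right) \left(- \frac{1}{148}\right) = -413918 - \frac{325}{74} = - \frac{30630257}{74}$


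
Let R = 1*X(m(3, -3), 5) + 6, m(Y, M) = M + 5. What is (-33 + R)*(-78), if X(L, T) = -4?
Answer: 2418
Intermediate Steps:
m(Y, M) = 5 + M
R = 2 (R = 1*(-4) + 6 = -4 + 6 = 2)
(-33 + R)*(-78) = (-33 + 2)*(-78) = -31*(-78) = 2418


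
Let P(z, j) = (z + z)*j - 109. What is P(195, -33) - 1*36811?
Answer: -49790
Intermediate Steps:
P(z, j) = -109 + 2*j*z (P(z, j) = (2*z)*j - 109 = 2*j*z - 109 = -109 + 2*j*z)
P(195, -33) - 1*36811 = (-109 + 2*(-33)*195) - 1*36811 = (-109 - 12870) - 36811 = -12979 - 36811 = -49790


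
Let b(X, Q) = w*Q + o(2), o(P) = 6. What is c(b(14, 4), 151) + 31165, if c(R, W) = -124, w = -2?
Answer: 31041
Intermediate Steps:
b(X, Q) = 6 - 2*Q (b(X, Q) = -2*Q + 6 = 6 - 2*Q)
c(b(14, 4), 151) + 31165 = -124 + 31165 = 31041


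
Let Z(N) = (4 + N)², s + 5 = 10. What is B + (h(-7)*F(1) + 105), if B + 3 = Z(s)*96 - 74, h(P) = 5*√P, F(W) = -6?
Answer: 7804 - 30*I*√7 ≈ 7804.0 - 79.373*I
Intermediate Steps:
s = 5 (s = -5 + 10 = 5)
B = 7699 (B = -3 + ((4 + 5)²*96 - 74) = -3 + (9²*96 - 74) = -3 + (81*96 - 74) = -3 + (7776 - 74) = -3 + 7702 = 7699)
B + (h(-7)*F(1) + 105) = 7699 + ((5*√(-7))*(-6) + 105) = 7699 + ((5*(I*√7))*(-6) + 105) = 7699 + ((5*I*√7)*(-6) + 105) = 7699 + (-30*I*√7 + 105) = 7699 + (105 - 30*I*√7) = 7804 - 30*I*√7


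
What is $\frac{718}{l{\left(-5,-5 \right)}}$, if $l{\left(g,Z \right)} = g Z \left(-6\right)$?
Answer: $- \frac{359}{75} \approx -4.7867$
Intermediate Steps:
$l{\left(g,Z \right)} = - 6 Z g$ ($l{\left(g,Z \right)} = Z g \left(-6\right) = - 6 Z g$)
$\frac{718}{l{\left(-5,-5 \right)}} = \frac{718}{\left(-6\right) \left(-5\right) \left(-5\right)} = \frac{718}{-150} = 718 \left(- \frac{1}{150}\right) = - \frac{359}{75}$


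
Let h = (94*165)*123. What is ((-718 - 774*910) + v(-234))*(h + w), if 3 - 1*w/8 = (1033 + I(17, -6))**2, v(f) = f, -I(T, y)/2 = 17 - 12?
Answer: 4559344617576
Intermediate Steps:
I(T, y) = -10 (I(T, y) = -2*(17 - 12) = -2*5 = -10)
h = 1907730 (h = 15510*123 = 1907730)
w = -8372208 (w = 24 - 8*(1033 - 10)**2 = 24 - 8*1023**2 = 24 - 8*1046529 = 24 - 8372232 = -8372208)
((-718 - 774*910) + v(-234))*(h + w) = ((-718 - 774*910) - 234)*(1907730 - 8372208) = ((-718 - 704340) - 234)*(-6464478) = (-705058 - 234)*(-6464478) = -705292*(-6464478) = 4559344617576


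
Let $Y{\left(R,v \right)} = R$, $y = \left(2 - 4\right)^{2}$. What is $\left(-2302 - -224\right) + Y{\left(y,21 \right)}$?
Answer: $-2074$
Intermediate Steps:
$y = 4$ ($y = \left(-2\right)^{2} = 4$)
$\left(-2302 - -224\right) + Y{\left(y,21 \right)} = \left(-2302 - -224\right) + 4 = \left(-2302 + 224\right) + 4 = -2078 + 4 = -2074$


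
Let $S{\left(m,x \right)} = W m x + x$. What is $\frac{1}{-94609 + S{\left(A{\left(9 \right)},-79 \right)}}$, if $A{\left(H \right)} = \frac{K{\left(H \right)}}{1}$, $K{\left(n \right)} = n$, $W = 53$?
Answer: $- \frac{1}{132371} \approx -7.5545 \cdot 10^{-6}$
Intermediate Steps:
$A{\left(H \right)} = H$ ($A{\left(H \right)} = \frac{H}{1} = H 1 = H$)
$S{\left(m,x \right)} = x + 53 m x$ ($S{\left(m,x \right)} = 53 m x + x = x + 53 m x$)
$\frac{1}{-94609 + S{\left(A{\left(9 \right)},-79 \right)}} = \frac{1}{-94609 - 79 \left(1 + 53 \cdot 9\right)} = \frac{1}{-94609 - 79 \left(1 + 477\right)} = \frac{1}{-94609 - 37762} = \frac{1}{-132371} = - \frac{1}{132371}$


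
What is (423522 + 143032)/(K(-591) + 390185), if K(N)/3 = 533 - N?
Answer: 566554/393557 ≈ 1.4396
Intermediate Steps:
K(N) = 1599 - 3*N (K(N) = 3*(533 - N) = 1599 - 3*N)
(423522 + 143032)/(K(-591) + 390185) = (423522 + 143032)/((1599 - 3*(-591)) + 390185) = 566554/((1599 + 1773) + 390185) = 566554/(3372 + 390185) = 566554/393557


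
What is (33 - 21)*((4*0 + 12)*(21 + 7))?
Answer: 4032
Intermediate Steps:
(33 - 21)*((4*0 + 12)*(21 + 7)) = 12*((0 + 12)*28) = 12*(12*28) = 12*336 = 4032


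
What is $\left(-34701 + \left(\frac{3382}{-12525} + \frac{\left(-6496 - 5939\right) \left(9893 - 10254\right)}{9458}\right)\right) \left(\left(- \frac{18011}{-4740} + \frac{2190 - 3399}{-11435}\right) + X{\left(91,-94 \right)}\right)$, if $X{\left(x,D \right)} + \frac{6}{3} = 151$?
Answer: $- \frac{6720614648118862571179}{1284167133351000} \approx -5.2334 \cdot 10^{6}$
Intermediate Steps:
$X{\left(x,D \right)} = 149$ ($X{\left(x,D \right)} = -2 + 151 = 149$)
$\left(-34701 + \left(\frac{3382}{-12525} + \frac{\left(-6496 - 5939\right) \left(9893 - 10254\right)}{9458}\right)\right) \left(\left(- \frac{18011}{-4740} + \frac{2190 - 3399}{-11435}\right) + X{\left(91,-94 \right)}\right) = \left(-34701 + \left(\frac{3382}{-12525} + \frac{\left(-6496 - 5939\right) \left(9893 - 10254\right)}{9458}\right)\right) \left(\left(- \frac{18011}{-4740} + \frac{2190 - 3399}{-11435}\right) + 149\right) = \left(-34701 + \left(3382 \left(- \frac{1}{12525}\right) + \left(-12435\right) \left(-361\right) \frac{1}{9458}\right)\right) \left(\left(\left(-18011\right) \left(- \frac{1}{4740}\right) + \left(2190 - 3399\right) \left(- \frac{1}{11435}\right)\right) + 149\right) = \left(-34701 + \left(- \frac{3382}{12525} + 4489035 \cdot \frac{1}{9458}\right)\right) \left(\left(\frac{18011}{4740} - - \frac{1209}{11435}\right) + 149\right) = \left(-34701 + \left(- \frac{3382}{12525} + \frac{4489035}{9458}\right)\right) \left(\left(\frac{18011}{4740} + \frac{1209}{11435}\right) + 149\right) = \left(-34701 + \frac{56193176419}{118461450}\right) \left(\frac{42337289}{10840380} + 149\right) = \left(- \frac{4054537600031}{118461450}\right) \frac{1657553909}{10840380} = - \frac{6720614648118862571179}{1284167133351000}$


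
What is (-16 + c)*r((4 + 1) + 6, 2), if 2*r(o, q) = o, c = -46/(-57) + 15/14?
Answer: -123959/1596 ≈ -77.669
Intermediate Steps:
c = 1499/798 (c = -46*(-1/57) + 15*(1/14) = 46/57 + 15/14 = 1499/798 ≈ 1.8784)
r(o, q) = o/2
(-16 + c)*r((4 + 1) + 6, 2) = (-16 + 1499/798)*(((4 + 1) + 6)/2) = -11269*(5 + 6)/1596 = -11269*11/1596 = -11269/798*11/2 = -123959/1596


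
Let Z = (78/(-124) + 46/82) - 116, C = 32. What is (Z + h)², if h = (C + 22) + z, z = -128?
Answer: 233436821409/6461764 ≈ 36126.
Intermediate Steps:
Z = -295045/2542 (Z = (78*(-1/124) + 46*(1/82)) - 116 = (-39/62 + 23/41) - 116 = -173/2542 - 116 = -295045/2542 ≈ -116.07)
h = -74 (h = (32 + 22) - 128 = 54 - 128 = -74)
(Z + h)² = (-295045/2542 - 74)² = (-483153/2542)² = 233436821409/6461764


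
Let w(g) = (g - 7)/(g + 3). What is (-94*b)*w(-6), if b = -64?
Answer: 78208/3 ≈ 26069.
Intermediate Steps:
w(g) = (-7 + g)/(3 + g)
(-94*b)*w(-6) = (-94*(-64))*((-7 - 6)/(3 - 6)) = 6016*(-13/(-3)) = 6016*(-⅓*(-13)) = 6016*(13/3) = 78208/3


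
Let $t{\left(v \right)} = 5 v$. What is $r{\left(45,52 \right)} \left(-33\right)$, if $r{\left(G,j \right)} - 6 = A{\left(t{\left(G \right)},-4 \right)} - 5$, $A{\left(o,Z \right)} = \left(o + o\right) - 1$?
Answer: $-14850$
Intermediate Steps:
$A{\left(o,Z \right)} = -1 + 2 o$ ($A{\left(o,Z \right)} = 2 o - 1 = -1 + 2 o$)
$r{\left(G,j \right)} = 10 G$ ($r{\left(G,j \right)} = 6 + \left(\left(-1 + 2 \cdot 5 G\right) - 5\right) = 6 + \left(\left(-1 + 10 G\right) - 5\right) = 6 + \left(-6 + 10 G\right) = 10 G$)
$r{\left(45,52 \right)} \left(-33\right) = 10 \cdot 45 \left(-33\right) = 450 \left(-33\right) = -14850$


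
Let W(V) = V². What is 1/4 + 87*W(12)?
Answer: 50113/4 ≈ 12528.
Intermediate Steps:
1/4 + 87*W(12) = 1/4 + 87*12² = ¼ + 87*144 = ¼ + 12528 = 50113/4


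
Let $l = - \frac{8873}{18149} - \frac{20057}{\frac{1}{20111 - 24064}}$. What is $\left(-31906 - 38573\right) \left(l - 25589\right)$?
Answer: $- \frac{101382974955036405}{18149} \approx -5.5862 \cdot 10^{12}$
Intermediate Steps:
$l = \frac{1438949281956}{18149}$ ($l = \left(-8873\right) \frac{1}{18149} - \frac{20057}{\frac{1}{-3953}} = - \frac{8873}{18149} - \frac{20057}{- \frac{1}{3953}} = - \frac{8873}{18149} - -79285321 = - \frac{8873}{18149} + 79285321 = \frac{1438949281956}{18149} \approx 7.9285 \cdot 10^{7}$)
$\left(-31906 - 38573\right) \left(l - 25589\right) = \left(-31906 - 38573\right) \left(\frac{1438949281956}{18149} - 25589\right) = \left(-70479\right) \frac{1438484867195}{18149} = - \frac{101382974955036405}{18149}$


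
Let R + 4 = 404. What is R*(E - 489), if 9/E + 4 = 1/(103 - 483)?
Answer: -33208400/169 ≈ -1.9650e+5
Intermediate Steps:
R = 400 (R = -4 + 404 = 400)
E = -380/169 (E = 9/(-4 + 1/(103 - 483)) = 9/(-4 + 1/(-380)) = 9/(-4 - 1/380) = 9/(-1521/380) = 9*(-380/1521) = -380/169 ≈ -2.2485)
R*(E - 489) = 400*(-380/169 - 489) = 400*(-83021/169) = -33208400/169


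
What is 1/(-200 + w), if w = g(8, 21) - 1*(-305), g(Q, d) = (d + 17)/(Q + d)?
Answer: 29/3083 ≈ 0.0094064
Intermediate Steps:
g(Q, d) = (17 + d)/(Q + d)
w = 8883/29 (w = (17 + 21)/(8 + 21) - 1*(-305) = 38/29 + 305 = 8883/29 ≈ 306.31)
1/(-200 + w) = 1/(-200 + 8883/29) = 1/(3083/29) = 29/3083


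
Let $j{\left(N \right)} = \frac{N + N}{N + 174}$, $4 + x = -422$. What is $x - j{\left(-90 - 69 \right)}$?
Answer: $- \frac{2024}{5} \approx -404.8$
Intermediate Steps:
$x = -426$ ($x = -4 - 422 = -426$)
$j{\left(N \right)} = \frac{2 N}{174 + N}$
$x - j{\left(-90 - 69 \right)} = -426 - \frac{2 \left(-90 - 69\right)}{174 - 159} = -426 - 2 \left(-159\right) \frac{1}{174 - 159} = -426 - 2 \left(-159\right) \frac{1}{15} = -426 - - \frac{106}{5} = -426 + \frac{106}{5} = - \frac{2024}{5}$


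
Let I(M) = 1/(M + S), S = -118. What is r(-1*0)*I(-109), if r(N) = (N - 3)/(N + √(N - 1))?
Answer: -3*I/227 ≈ -0.013216*I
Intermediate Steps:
I(M) = 1/(-118 + M) (I(M) = 1/(M - 118) = 1/(-118 + M))
r(N) = (-3 + N)/(N + √(-1 + N))
r(-1*0)*I(-109) = ((-3 - 1*0)/(-1*0 + √(-1 - 1*0)))/(-118 - 109) = ((-3 + 0)/(0 + √(-1 + 0)))/(-227) = (-3/(0 + √(-1)))*(-1/227) = (-3/(0 + I))*(-1/227) = (-3/I)*(-1/227) = (-I*(-3))*(-1/227) = (3*I)*(-1/227) = -3*I/227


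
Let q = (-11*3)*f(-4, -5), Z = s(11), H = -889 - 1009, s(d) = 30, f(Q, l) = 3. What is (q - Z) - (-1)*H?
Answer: -2027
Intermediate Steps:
H = -1898
Z = 30
q = -99 (q = -11*3*3 = -33*3 = -99)
(q - Z) - (-1)*H = (-99 - 1*30) - (-1)*(-1898) = (-99 - 30) - 1*1898 = -129 - 1898 = -2027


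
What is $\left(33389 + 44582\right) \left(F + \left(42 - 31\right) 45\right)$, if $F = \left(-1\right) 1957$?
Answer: $-113993602$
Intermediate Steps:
$F = -1957$
$\left(33389 + 44582\right) \left(F + \left(42 - 31\right) 45\right) = \left(33389 + 44582\right) \left(-1957 + \left(42 - 31\right) 45\right) = 77971 \left(-1957 + 11 \cdot 45\right) = 77971 \left(-1957 + 495\right) = 77971 \left(-1462\right) = -113993602$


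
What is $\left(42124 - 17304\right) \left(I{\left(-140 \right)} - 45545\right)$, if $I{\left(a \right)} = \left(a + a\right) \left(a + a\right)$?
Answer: $815461100$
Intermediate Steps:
$I{\left(a \right)} = 4 a^{2}$ ($I{\left(a \right)} = 2 a 2 a = 4 a^{2}$)
$\left(42124 - 17304\right) \left(I{\left(-140 \right)} - 45545\right) = \left(42124 - 17304\right) \left(4 \left(-140\right)^{2} - 45545\right) = 24820 \left(4 \cdot 19600 - 45545\right) = 24820 \left(78400 - 45545\right) = 24820 \cdot 32855 = 815461100$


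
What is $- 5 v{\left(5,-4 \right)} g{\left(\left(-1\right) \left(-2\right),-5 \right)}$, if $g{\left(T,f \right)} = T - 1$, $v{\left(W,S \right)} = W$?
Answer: $-25$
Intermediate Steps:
$g{\left(T,f \right)} = -1 + T$
$- 5 v{\left(5,-4 \right)} g{\left(\left(-1\right) \left(-2\right),-5 \right)} = \left(-5\right) 5 \left(-1 - -2\right) = - 25 \left(-1 + 2\right) = \left(-25\right) 1 = -25$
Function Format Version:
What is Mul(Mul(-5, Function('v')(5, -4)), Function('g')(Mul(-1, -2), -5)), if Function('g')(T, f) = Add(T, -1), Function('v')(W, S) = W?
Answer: -25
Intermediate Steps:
Function('g')(T, f) = Add(-1, T)
Mul(Mul(-5, Function('v')(5, -4)), Function('g')(Mul(-1, -2), -5)) = Mul(Mul(-5, 5), Add(-1, Mul(-1, -2))) = Mul(-25, Add(-1, 2)) = Mul(-25, 1) = -25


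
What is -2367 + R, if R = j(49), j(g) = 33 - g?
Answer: -2383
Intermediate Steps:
R = -16 (R = 33 - 1*49 = 33 - 49 = -16)
-2367 + R = -2367 - 16 = -2383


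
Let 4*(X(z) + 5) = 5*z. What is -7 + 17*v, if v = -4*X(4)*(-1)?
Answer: -7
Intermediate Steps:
X(z) = -5 + 5*z/4 (X(z) = -5 + (5*z)/4 = -5 + 5*z/4)
v = 0 (v = -4*(-5 + (5/4)*4)*(-1) = -4*(-5 + 5)*(-1) = -4*0*(-1) = 0*(-1) = 0)
-7 + 17*v = -7 + 17*0 = -7 + 0 = -7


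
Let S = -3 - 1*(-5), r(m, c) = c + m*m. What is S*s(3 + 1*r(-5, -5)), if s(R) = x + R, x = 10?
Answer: 66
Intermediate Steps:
r(m, c) = c + m**2
s(R) = 10 + R
S = 2 (S = -3 + 5 = 2)
S*s(3 + 1*r(-5, -5)) = 2*(10 + (3 + 1*(-5 + (-5)**2))) = 2*(10 + (3 + 1*(-5 + 25))) = 2*(10 + (3 + 1*20)) = 2*(10 + (3 + 20)) = 2*(10 + 23) = 2*33 = 66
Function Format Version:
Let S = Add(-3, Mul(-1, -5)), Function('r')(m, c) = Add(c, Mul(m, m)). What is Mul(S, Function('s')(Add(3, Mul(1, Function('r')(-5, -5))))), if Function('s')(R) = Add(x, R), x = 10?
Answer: 66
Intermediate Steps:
Function('r')(m, c) = Add(c, Pow(m, 2))
Function('s')(R) = Add(10, R)
S = 2 (S = Add(-3, 5) = 2)
Mul(S, Function('s')(Add(3, Mul(1, Function('r')(-5, -5))))) = Mul(2, Add(10, Add(3, Mul(1, Add(-5, Pow(-5, 2)))))) = Mul(2, Add(10, Add(3, Mul(1, Add(-5, 25))))) = Mul(2, Add(10, Add(3, Mul(1, 20)))) = Mul(2, Add(10, Add(3, 20))) = Mul(2, Add(10, 23)) = Mul(2, 33) = 66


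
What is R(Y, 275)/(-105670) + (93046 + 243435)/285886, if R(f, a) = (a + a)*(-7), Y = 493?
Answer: 3665660837/3020957362 ≈ 1.2134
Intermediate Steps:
R(f, a) = -14*a (R(f, a) = (2*a)*(-7) = -14*a)
R(Y, 275)/(-105670) + (93046 + 243435)/285886 = -14*275/(-105670) + (93046 + 243435)/285886 = -3850*(-1/105670) + 336481*(1/285886) = 385/10567 + 336481/285886 = 3665660837/3020957362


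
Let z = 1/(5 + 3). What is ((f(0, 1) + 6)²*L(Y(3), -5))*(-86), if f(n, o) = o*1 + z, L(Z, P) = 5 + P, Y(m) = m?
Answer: 0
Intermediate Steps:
z = ⅛ (z = 1/8 = ⅛ ≈ 0.12500)
f(n, o) = ⅛ + o (f(n, o) = o*1 + ⅛ = o + ⅛ = ⅛ + o)
((f(0, 1) + 6)²*L(Y(3), -5))*(-86) = (((⅛ + 1) + 6)²*(5 - 5))*(-86) = ((9/8 + 6)²*0)*(-86) = ((57/8)²*0)*(-86) = ((3249/64)*0)*(-86) = 0*(-86) = 0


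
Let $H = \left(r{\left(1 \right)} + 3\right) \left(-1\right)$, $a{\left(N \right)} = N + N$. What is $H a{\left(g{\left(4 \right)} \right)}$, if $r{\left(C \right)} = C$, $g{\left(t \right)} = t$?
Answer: $-32$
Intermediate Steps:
$a{\left(N \right)} = 2 N$
$H = -4$ ($H = \left(1 + 3\right) \left(-1\right) = 4 \left(-1\right) = -4$)
$H a{\left(g{\left(4 \right)} \right)} = - 4 \cdot 2 \cdot 4 = \left(-4\right) 8 = -32$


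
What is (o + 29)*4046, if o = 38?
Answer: 271082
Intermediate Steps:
(o + 29)*4046 = (38 + 29)*4046 = 67*4046 = 271082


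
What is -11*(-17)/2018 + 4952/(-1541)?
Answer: -9704969/3109738 ≈ -3.1208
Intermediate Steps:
-11*(-17)/2018 + 4952/(-1541) = 187*(1/2018) + 4952*(-1/1541) = 187/2018 - 4952/1541 = -9704969/3109738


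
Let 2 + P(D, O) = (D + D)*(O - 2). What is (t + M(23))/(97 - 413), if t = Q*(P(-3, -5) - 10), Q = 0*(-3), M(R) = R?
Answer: -23/316 ≈ -0.072785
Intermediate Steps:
P(D, O) = -2 + 2*D*(-2 + O) (P(D, O) = -2 + (D + D)*(O - 2) = -2 + (2*D)*(-2 + O) = -2 + 2*D*(-2 + O))
Q = 0
t = 0 (t = 0*((-2 - 4*(-3) + 2*(-3)*(-5)) - 10) = 0*((-2 + 12 + 30) - 10) = 0*(40 - 10) = 0*30 = 0)
(t + M(23))/(97 - 413) = (0 + 23)/(97 - 413) = 23/(-316) = 23*(-1/316) = -23/316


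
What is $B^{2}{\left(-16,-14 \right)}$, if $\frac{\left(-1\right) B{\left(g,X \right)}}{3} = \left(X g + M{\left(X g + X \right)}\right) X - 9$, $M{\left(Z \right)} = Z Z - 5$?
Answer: $3464903030625$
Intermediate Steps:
$M{\left(Z \right)} = -5 + Z^{2}$ ($M{\left(Z \right)} = Z^{2} - 5 = -5 + Z^{2}$)
$B{\left(g,X \right)} = 27 - 3 X \left(-5 + \left(X + X g\right)^{2} + X g\right)$ ($B{\left(g,X \right)} = - 3 \left(\left(X g + \left(-5 + \left(X g + X\right)^{2}\right)\right) X - 9\right) = - 3 \left(\left(X g + \left(-5 + \left(X + X g\right)^{2}\right)\right) X - 9\right) = - 3 \left(\left(-5 + \left(X + X g\right)^{2} + X g\right) X - 9\right) = - 3 \left(X \left(-5 + \left(X + X g\right)^{2} + X g\right) - 9\right) = - 3 \left(-9 + X \left(-5 + \left(X + X g\right)^{2} + X g\right)\right) = 27 - 3 X \left(-5 + \left(X + X g\right)^{2} + X g\right)$)
$B^{2}{\left(-16,-14 \right)} = \left(27 - - 42 \left(-5 + \left(-14\right)^{2} \left(1 - 16\right)^{2}\right) - - 48 \left(-14\right)^{2}\right)^{2} = \left(27 - - 42 \left(-5 + 196 \left(-15\right)^{2}\right) - \left(-48\right) 196\right)^{2} = \left(27 - - 42 \left(-5 + 196 \cdot 225\right) + 9408\right)^{2} = \left(27 - - 42 \left(-5 + 44100\right) + 9408\right)^{2} = \left(27 - \left(-42\right) 44095 + 9408\right)^{2} = \left(27 + 1851990 + 9408\right)^{2} = 1861425^{2} = 3464903030625$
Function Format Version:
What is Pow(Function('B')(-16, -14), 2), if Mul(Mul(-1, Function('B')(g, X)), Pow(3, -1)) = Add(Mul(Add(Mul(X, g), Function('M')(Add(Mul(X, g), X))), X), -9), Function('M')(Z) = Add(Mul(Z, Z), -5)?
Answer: 3464903030625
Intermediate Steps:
Function('M')(Z) = Add(-5, Pow(Z, 2)) (Function('M')(Z) = Add(Pow(Z, 2), -5) = Add(-5, Pow(Z, 2)))
Function('B')(g, X) = Add(27, Mul(-3, X, Add(-5, Pow(Add(X, Mul(X, g)), 2), Mul(X, g)))) (Function('B')(g, X) = Mul(-3, Add(Mul(Add(Mul(X, g), Add(-5, Pow(Add(Mul(X, g), X), 2))), X), -9)) = Mul(-3, Add(Mul(Add(Mul(X, g), Add(-5, Pow(Add(X, Mul(X, g)), 2))), X), -9)) = Mul(-3, Add(Mul(Add(-5, Pow(Add(X, Mul(X, g)), 2), Mul(X, g)), X), -9)) = Mul(-3, Add(Mul(X, Add(-5, Pow(Add(X, Mul(X, g)), 2), Mul(X, g))), -9)) = Mul(-3, Add(-9, Mul(X, Add(-5, Pow(Add(X, Mul(X, g)), 2), Mul(X, g))))) = Add(27, Mul(-3, X, Add(-5, Pow(Add(X, Mul(X, g)), 2), Mul(X, g)))))
Pow(Function('B')(-16, -14), 2) = Pow(Add(27, Mul(-3, -14, Add(-5, Mul(Pow(-14, 2), Pow(Add(1, -16), 2)))), Mul(-3, -16, Pow(-14, 2))), 2) = Pow(Add(27, Mul(-3, -14, Add(-5, Mul(196, Pow(-15, 2)))), Mul(-3, -16, 196)), 2) = Pow(Add(27, Mul(-3, -14, Add(-5, Mul(196, 225))), 9408), 2) = Pow(Add(27, Mul(-3, -14, Add(-5, 44100)), 9408), 2) = Pow(Add(27, Mul(-3, -14, 44095), 9408), 2) = Pow(Add(27, 1851990, 9408), 2) = Pow(1861425, 2) = 3464903030625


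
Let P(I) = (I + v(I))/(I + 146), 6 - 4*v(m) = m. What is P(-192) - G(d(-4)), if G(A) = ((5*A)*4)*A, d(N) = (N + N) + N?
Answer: -264675/92 ≈ -2876.9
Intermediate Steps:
v(m) = 3/2 - m/4
d(N) = 3*N (d(N) = 2*N + N = 3*N)
G(A) = 20*A**2 (G(A) = (20*A)*A = 20*A**2)
P(I) = (3/2 + 3*I/4)/(146 + I) (P(I) = (I + (3/2 - I/4))/(I + 146) = (3/2 + 3*I/4)/(146 + I))
P(-192) - G(d(-4)) = 3*(2 - 192)/(4*(146 - 192)) - 20*(3*(-4))**2 = (3/4)*(-190)/(-46) - 20*(-12)**2 = (3/4)*(-1/46)*(-190) - 20*144 = 285/92 - 1*2880 = 285/92 - 2880 = -264675/92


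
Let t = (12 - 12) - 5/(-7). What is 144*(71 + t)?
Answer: 72288/7 ≈ 10327.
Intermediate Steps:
t = 5/7 (t = 0 - 5*(-1/7) = 0 + 5/7 = 5/7 ≈ 0.71429)
144*(71 + t) = 144*(71 + 5/7) = 144*(502/7) = 72288/7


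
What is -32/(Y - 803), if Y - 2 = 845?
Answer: -8/11 ≈ -0.72727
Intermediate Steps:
Y = 847 (Y = 2 + 845 = 847)
-32/(Y - 803) = -32/(847 - 803) = -32/44 = (1/44)*(-32) = -8/11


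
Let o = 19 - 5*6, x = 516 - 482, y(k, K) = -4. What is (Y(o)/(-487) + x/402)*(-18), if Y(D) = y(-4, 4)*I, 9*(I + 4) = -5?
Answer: -27698/32629 ≈ -0.84888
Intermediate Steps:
I = -41/9 (I = -4 + (⅑)*(-5) = -4 - 5/9 = -41/9 ≈ -4.5556)
x = 34
o = -11 (o = 19 - 30 = -11)
Y(D) = 164/9 (Y(D) = -4*(-41/9) = 164/9)
(Y(o)/(-487) + x/402)*(-18) = ((164/9)/(-487) + 34/402)*(-18) = ((164/9)*(-1/487) + 34*(1/402))*(-18) = (-164/4383 + 17/201)*(-18) = (13849/293661)*(-18) = -27698/32629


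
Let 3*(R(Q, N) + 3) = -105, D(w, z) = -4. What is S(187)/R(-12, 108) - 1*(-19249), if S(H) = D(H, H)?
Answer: 365733/19 ≈ 19249.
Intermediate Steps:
S(H) = -4
R(Q, N) = -38 (R(Q, N) = -3 + (1/3)*(-105) = -3 - 35 = -38)
S(187)/R(-12, 108) - 1*(-19249) = -4/(-38) - 1*(-19249) = -4*(-1/38) + 19249 = 2/19 + 19249 = 365733/19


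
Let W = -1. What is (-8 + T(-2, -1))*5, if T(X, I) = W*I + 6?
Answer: -5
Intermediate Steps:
T(X, I) = 6 - I (T(X, I) = -I + 6 = 6 - I)
(-8 + T(-2, -1))*5 = (-8 + (6 - 1*(-1)))*5 = (-8 + (6 + 1))*5 = (-8 + 7)*5 = -1*5 = -5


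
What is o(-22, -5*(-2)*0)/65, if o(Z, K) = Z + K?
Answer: -22/65 ≈ -0.33846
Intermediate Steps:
o(Z, K) = K + Z
o(-22, -5*(-2)*0)/65 = (-5*(-2)*0 - 22)/65 = (10*0 - 22)*(1/65) = (0 - 22)*(1/65) = -22*1/65 = -22/65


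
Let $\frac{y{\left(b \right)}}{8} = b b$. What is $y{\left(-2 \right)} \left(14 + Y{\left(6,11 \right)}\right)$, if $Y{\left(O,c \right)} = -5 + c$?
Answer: $640$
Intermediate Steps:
$y{\left(b \right)} = 8 b^{2}$ ($y{\left(b \right)} = 8 b b = 8 b^{2}$)
$y{\left(-2 \right)} \left(14 + Y{\left(6,11 \right)}\right) = 8 \left(-2\right)^{2} \left(14 + \left(-5 + 11\right)\right) = 8 \cdot 4 \left(14 + 6\right) = 32 \cdot 20 = 640$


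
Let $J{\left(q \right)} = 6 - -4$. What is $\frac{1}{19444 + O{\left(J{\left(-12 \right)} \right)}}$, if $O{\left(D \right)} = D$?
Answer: $\frac{1}{19454} \approx 5.1403 \cdot 10^{-5}$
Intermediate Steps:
$J{\left(q \right)} = 10$ ($J{\left(q \right)} = 6 + 4 = 10$)
$\frac{1}{19444 + O{\left(J{\left(-12 \right)} \right)}} = \frac{1}{19444 + 10} = \frac{1}{19454}$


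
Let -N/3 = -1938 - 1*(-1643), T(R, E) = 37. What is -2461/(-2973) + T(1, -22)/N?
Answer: 762662/877035 ≈ 0.86959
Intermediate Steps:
N = 885 (N = -3*(-1938 - 1*(-1643)) = -3*(-1938 + 1643) = -3*(-295) = 885)
-2461/(-2973) + T(1, -22)/N = -2461/(-2973) + 37/885 = -2461*(-1/2973) + 37*(1/885) = 2461/2973 + 37/885 = 762662/877035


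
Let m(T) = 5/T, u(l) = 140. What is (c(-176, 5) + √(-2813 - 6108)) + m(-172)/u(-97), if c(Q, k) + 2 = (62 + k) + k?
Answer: 337119/4816 + I*√8921 ≈ 70.0 + 94.451*I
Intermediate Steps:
c(Q, k) = 60 + 2*k (c(Q, k) = -2 + ((62 + k) + k) = -2 + (62 + 2*k) = 60 + 2*k)
(c(-176, 5) + √(-2813 - 6108)) + m(-172)/u(-97) = ((60 + 2*5) + √(-2813 - 6108)) + (5/(-172))/140 = ((60 + 10) + √(-8921)) + (5*(-1/172))*(1/140) = (70 + I*√8921) - 5/172*1/140 = (70 + I*√8921) - 1/4816 = 337119/4816 + I*√8921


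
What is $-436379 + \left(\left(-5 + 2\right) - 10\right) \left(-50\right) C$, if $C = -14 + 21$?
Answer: $-431829$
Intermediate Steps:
$C = 7$
$-436379 + \left(\left(-5 + 2\right) - 10\right) \left(-50\right) C = -436379 + \left(\left(-5 + 2\right) - 10\right) \left(-50\right) 7 = -436379 + \left(-3 - 10\right) \left(-50\right) 7 = -436379 + \left(-13\right) \left(-50\right) 7 = -436379 + 650 \cdot 7 = -436379 + 4550 = -431829$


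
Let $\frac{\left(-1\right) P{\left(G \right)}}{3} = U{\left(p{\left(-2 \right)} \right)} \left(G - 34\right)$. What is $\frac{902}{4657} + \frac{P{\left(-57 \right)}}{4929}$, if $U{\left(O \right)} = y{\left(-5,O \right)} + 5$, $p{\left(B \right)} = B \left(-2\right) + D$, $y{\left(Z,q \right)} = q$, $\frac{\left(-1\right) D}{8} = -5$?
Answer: $\frac{22247549}{7651451} \approx 2.9076$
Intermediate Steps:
$D = 40$ ($D = \left(-8\right) \left(-5\right) = 40$)
$p{\left(B \right)} = 40 - 2 B$ ($p{\left(B \right)} = B \left(-2\right) + 40 = - 2 B + 40 = 40 - 2 B$)
$U{\left(O \right)} = 5 + O$ ($U{\left(O \right)} = O + 5 = 5 + O$)
$P{\left(G \right)} = 4998 - 147 G$ ($P{\left(G \right)} = - 3 \left(5 + \left(40 - -4\right)\right) \left(G - 34\right) = - 3 \left(5 + \left(40 + 4\right)\right) \left(-34 + G\right) = - 3 \left(5 + 44\right) \left(-34 + G\right) = - 3 \cdot 49 \left(-34 + G\right) = - 3 \left(-1666 + 49 G\right) = 4998 - 147 G$)
$\frac{902}{4657} + \frac{P{\left(-57 \right)}}{4929} = \frac{902}{4657} + \frac{4998 - -8379}{4929} = 902 \cdot \frac{1}{4657} + \left(4998 + 8379\right) \frac{1}{4929} = \frac{902}{4657} + 13377 \cdot \frac{1}{4929} = \frac{902}{4657} + \frac{4459}{1643} = \frac{22247549}{7651451}$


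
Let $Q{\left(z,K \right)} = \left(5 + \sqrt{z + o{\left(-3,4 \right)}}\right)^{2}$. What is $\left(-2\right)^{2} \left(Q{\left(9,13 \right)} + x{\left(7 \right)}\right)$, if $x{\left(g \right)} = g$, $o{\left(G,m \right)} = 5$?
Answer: $184 + 40 \sqrt{14} \approx 333.67$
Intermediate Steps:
$Q{\left(z,K \right)} = \left(5 + \sqrt{5 + z}\right)^{2}$ ($Q{\left(z,K \right)} = \left(5 + \sqrt{z + 5}\right)^{2} = \left(5 + \sqrt{5 + z}\right)^{2}$)
$\left(-2\right)^{2} \left(Q{\left(9,13 \right)} + x{\left(7 \right)}\right) = \left(-2\right)^{2} \left(\left(5 + \sqrt{5 + 9}\right)^{2} + 7\right) = 4 \left(\left(5 + \sqrt{14}\right)^{2} + 7\right) = 4 \left(7 + \left(5 + \sqrt{14}\right)^{2}\right) = 28 + 4 \left(5 + \sqrt{14}\right)^{2}$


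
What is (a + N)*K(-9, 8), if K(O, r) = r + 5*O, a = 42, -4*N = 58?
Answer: -2035/2 ≈ -1017.5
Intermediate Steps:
N = -29/2 (N = -1/4*58 = -29/2 ≈ -14.500)
(a + N)*K(-9, 8) = (42 - 29/2)*(8 + 5*(-9)) = 55*(8 - 45)/2 = (55/2)*(-37) = -2035/2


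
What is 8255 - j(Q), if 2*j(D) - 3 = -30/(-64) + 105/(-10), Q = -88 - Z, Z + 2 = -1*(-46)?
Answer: 528545/64 ≈ 8258.5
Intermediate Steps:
Z = 44 (Z = -2 - 1*(-46) = -2 + 46 = 44)
Q = -132 (Q = -88 - 1*44 = -88 - 44 = -132)
j(D) = -225/64 (j(D) = 3/2 + (-30/(-64) + 105/(-10))/2 = 3/2 + (-30*(-1/64) + 105*(-⅒))/2 = 3/2 + (15/32 - 21/2)/2 = 3/2 + (½)*(-321/32) = 3/2 - 321/64 = -225/64)
8255 - j(Q) = 8255 - 1*(-225/64) = 8255 + 225/64 = 528545/64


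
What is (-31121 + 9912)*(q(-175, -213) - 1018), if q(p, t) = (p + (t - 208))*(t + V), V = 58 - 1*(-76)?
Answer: -977013794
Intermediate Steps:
V = 134 (V = 58 + 76 = 134)
q(p, t) = (134 + t)*(-208 + p + t) (q(p, t) = (p + (t - 208))*(t + 134) = (p + (-208 + t))*(134 + t) = (-208 + p + t)*(134 + t) = (134 + t)*(-208 + p + t))
(-31121 + 9912)*(q(-175, -213) - 1018) = (-31121 + 9912)*((-27872 + (-213)² - 74*(-213) + 134*(-175) - 175*(-213)) - 1018) = -21209*((-27872 + 45369 + 15762 - 23450 + 37275) - 1018) = -21209*(47084 - 1018) = -21209*46066 = -977013794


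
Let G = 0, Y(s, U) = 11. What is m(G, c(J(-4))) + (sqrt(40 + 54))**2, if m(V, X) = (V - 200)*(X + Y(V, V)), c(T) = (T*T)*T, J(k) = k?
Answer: 10694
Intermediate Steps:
c(T) = T**3 (c(T) = T**2*T = T**3)
m(V, X) = (-200 + V)*(11 + X) (m(V, X) = (V - 200)*(X + 11) = (-200 + V)*(11 + X))
m(G, c(J(-4))) + (sqrt(40 + 54))**2 = (-2200 - 200*(-4)**3 + 11*0 + 0*(-4)**3) + (sqrt(40 + 54))**2 = (-2200 - 200*(-64) + 0 + 0*(-64)) + (sqrt(94))**2 = (-2200 + 12800 + 0 + 0) + 94 = 10600 + 94 = 10694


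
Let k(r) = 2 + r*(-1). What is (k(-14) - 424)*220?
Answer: -89760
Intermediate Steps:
k(r) = 2 - r
(k(-14) - 424)*220 = ((2 - 1*(-14)) - 424)*220 = ((2 + 14) - 424)*220 = (16 - 424)*220 = -408*220 = -89760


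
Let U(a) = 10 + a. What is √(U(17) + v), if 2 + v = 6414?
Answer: √6439 ≈ 80.243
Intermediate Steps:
v = 6412 (v = -2 + 6414 = 6412)
√(U(17) + v) = √((10 + 17) + 6412) = √(27 + 6412) = √6439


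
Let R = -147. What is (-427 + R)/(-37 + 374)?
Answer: -574/337 ≈ -1.7033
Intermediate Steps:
(-427 + R)/(-37 + 374) = (-427 - 147)/(-37 + 374) = -574/337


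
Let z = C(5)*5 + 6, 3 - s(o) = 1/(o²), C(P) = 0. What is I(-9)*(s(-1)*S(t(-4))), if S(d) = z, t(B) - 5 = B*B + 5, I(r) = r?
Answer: -108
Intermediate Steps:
t(B) = 10 + B² (t(B) = 5 + (B*B + 5) = 5 + (B² + 5) = 5 + (5 + B²) = 10 + B²)
s(o) = 3 - 1/o² (s(o) = 3 - 1/(o²) = 3 - 1/o²)
z = 6 (z = 0*5 + 6 = 0 + 6 = 6)
S(d) = 6
I(-9)*(s(-1)*S(t(-4))) = -9*(3 - 1/(-1)²)*6 = -9*(3 - 1*1)*6 = -9*(3 - 1)*6 = -18*6 = -9*12 = -108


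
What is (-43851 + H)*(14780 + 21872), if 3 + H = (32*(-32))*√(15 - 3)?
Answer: -1607336808 - 75063296*√3 ≈ -1.7374e+9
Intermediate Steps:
H = -3 - 2048*√3 (H = -3 + (32*(-32))*√(15 - 3) = -3 - 2048*√3 ≈ -3550.2)
(-43851 + H)*(14780 + 21872) = (-43851 + (-3 - 2048*√3))*(14780 + 21872) = (-43854 - 2048*√3)*36652 = -1607336808 - 75063296*√3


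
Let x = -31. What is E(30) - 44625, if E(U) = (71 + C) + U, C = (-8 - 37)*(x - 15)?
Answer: -42454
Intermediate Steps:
C = 2070 (C = (-8 - 37)*(-31 - 15) = -45*(-46) = 2070)
E(U) = 2141 + U (E(U) = (71 + 2070) + U = 2141 + U)
E(30) - 44625 = (2141 + 30) - 44625 = 2171 - 44625 = -42454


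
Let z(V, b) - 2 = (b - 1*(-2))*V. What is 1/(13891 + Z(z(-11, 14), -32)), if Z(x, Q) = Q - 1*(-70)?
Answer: 1/13929 ≈ 7.1793e-5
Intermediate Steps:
z(V, b) = 2 + V*(2 + b) (z(V, b) = 2 + (b - 1*(-2))*V = 2 + (b + 2)*V = 2 + (2 + b)*V = 2 + V*(2 + b))
Z(x, Q) = 70 + Q (Z(x, Q) = Q + 70 = 70 + Q)
1/(13891 + Z(z(-11, 14), -32)) = 1/(13891 + (70 - 32)) = 1/(13891 + 38) = 1/13929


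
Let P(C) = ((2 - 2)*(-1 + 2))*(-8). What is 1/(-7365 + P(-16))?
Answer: -1/7365 ≈ -0.00013578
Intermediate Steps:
P(C) = 0 (P(C) = (0*1)*(-8) = 0*(-8) = 0)
1/(-7365 + P(-16)) = 1/(-7365 + 0) = 1/(-7365) = -1/7365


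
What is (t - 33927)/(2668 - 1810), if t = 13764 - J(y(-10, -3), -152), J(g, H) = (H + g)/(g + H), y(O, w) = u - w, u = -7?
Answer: -10082/429 ≈ -23.501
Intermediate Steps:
y(O, w) = -7 - w
J(g, H) = 1 (J(g, H) = (H + g)/(H + g) = 1)
t = 13763 (t = 13764 - 1*1 = 13764 - 1 = 13763)
(t - 33927)/(2668 - 1810) = (13763 - 33927)/(2668 - 1810) = -20164/858 = -20164*1/858 = -10082/429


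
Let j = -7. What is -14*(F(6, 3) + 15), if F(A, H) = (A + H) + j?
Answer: -238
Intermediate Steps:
F(A, H) = -7 + A + H (F(A, H) = (A + H) - 7 = -7 + A + H)
-14*(F(6, 3) + 15) = -14*((-7 + 6 + 3) + 15) = -14*(2 + 15) = -14*17 = -238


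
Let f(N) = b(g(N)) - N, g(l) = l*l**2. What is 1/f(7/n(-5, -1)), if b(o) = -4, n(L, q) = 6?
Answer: -6/31 ≈ -0.19355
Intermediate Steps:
g(l) = l**3
f(N) = -4 - N
1/f(7/n(-5, -1)) = 1/(-4 - 7/6) = 1/(-31/6) = -6/31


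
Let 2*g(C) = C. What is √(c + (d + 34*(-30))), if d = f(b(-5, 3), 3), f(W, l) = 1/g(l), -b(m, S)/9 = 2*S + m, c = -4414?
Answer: 10*I*√489/3 ≈ 73.711*I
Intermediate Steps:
g(C) = C/2
b(m, S) = -18*S - 9*m (b(m, S) = -9*(2*S + m) = -9*(m + 2*S) = -18*S - 9*m)
f(W, l) = 2/l (f(W, l) = 1/(l/2) = 2/l)
d = ⅔ (d = 2/3 = 2*(⅓) = ⅔ ≈ 0.66667)
√(c + (d + 34*(-30))) = √(-4414 + (⅔ + 34*(-30))) = √(-4414 + (⅔ - 1020)) = √(-4414 - 3058/3) = √(-16300/3) = 10*I*√489/3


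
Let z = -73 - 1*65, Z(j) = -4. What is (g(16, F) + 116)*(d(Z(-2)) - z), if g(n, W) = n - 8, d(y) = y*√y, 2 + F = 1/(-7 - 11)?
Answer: 17112 - 992*I ≈ 17112.0 - 992.0*I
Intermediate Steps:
F = -37/18 (F = -2 + 1/(-7 - 11) = -2 + 1/(-18) = -2 - 1/18 = -37/18 ≈ -2.0556)
d(y) = y^(3/2)
g(n, W) = -8 + n
z = -138 (z = -73 - 65 = -138)
(g(16, F) + 116)*(d(Z(-2)) - z) = ((-8 + 16) + 116)*((-4)^(3/2) - 1*(-138)) = (8 + 116)*(-8*I + 138) = 124*(138 - 8*I) = 17112 - 992*I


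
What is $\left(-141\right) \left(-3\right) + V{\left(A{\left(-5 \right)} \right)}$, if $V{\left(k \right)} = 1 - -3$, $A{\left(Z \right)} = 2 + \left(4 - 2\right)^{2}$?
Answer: $427$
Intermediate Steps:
$A{\left(Z \right)} = 6$ ($A{\left(Z \right)} = 2 + 2^{2} = 2 + 4 = 6$)
$V{\left(k \right)} = 4$ ($V{\left(k \right)} = 1 + 3 = 4$)
$\left(-141\right) \left(-3\right) + V{\left(A{\left(-5 \right)} \right)} = \left(-141\right) \left(-3\right) + 4 = 423 + 4 = 427$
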